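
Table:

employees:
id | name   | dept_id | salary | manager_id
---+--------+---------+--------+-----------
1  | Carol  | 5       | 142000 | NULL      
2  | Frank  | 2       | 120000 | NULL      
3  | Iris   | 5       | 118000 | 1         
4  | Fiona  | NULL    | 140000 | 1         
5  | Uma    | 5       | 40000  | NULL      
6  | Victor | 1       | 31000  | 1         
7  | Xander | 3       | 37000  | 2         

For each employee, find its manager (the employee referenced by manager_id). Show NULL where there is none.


This is a self-join: employees is joined to a second copy of itself, matching each row's manager_id to another row's id. Use LEFT JOIN so rows with manager_id=NULL are kept.
  - employee 1 (Carol): manager_id=NULL -> NULL
  - employee 2 (Frank): manager_id=NULL -> NULL
  - employee 3 (Iris): manager_id=1 -> Carol
  - employee 4 (Fiona): manager_id=1 -> Carol
  - employee 5 (Uma): manager_id=NULL -> NULL
  - employee 6 (Victor): manager_id=1 -> Carol
  - employee 7 (Xander): manager_id=2 -> Frank

SQL:
SELECT a.name AS item, b.name AS manager
FROM employees a
LEFT JOIN employees b ON a.manager_id = b.id

Result:
item   | manager
-------+--------
Carol  | NULL   
Frank  | NULL   
Iris   | Carol  
Fiona  | Carol  
Uma    | NULL   
Victor | Carol  
Xander | Frank  


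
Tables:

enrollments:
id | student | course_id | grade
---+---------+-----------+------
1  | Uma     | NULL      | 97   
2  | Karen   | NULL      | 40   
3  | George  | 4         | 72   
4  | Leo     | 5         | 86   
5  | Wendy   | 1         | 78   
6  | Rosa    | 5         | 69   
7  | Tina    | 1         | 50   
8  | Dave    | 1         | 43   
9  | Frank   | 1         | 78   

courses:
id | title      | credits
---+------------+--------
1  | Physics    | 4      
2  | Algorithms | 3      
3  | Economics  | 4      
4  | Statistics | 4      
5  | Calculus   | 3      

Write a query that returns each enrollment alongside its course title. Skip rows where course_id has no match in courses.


INNER JOIN keeps only enrollments rows whose course_id matches an id in courses. Walk through each enrollment:
  - enrollment 1 (Uma): course_id=NULL, no match -> dropped
  - enrollment 2 (Karen): course_id=NULL, no match -> dropped
  - enrollment 3 (George): course_id=4 -> matches Statistics
  - enrollment 4 (Leo): course_id=5 -> matches Calculus
  - enrollment 5 (Wendy): course_id=1 -> matches Physics
  - enrollment 6 (Rosa): course_id=5 -> matches Calculus
  - enrollment 7 (Tina): course_id=1 -> matches Physics
  - enrollment 8 (Dave): course_id=1 -> matches Physics
  - enrollment 9 (Frank): course_id=1 -> matches Physics
So 2 of 9 rows are dropped.

SQL:
SELECT a.student, b.title AS course
FROM enrollments a
INNER JOIN courses b ON a.course_id = b.id

Result:
student | course    
--------+-----------
George  | Statistics
Leo     | Calculus  
Wendy   | Physics   
Rosa    | Calculus  
Tina    | Physics   
Dave    | Physics   
Frank   | Physics   


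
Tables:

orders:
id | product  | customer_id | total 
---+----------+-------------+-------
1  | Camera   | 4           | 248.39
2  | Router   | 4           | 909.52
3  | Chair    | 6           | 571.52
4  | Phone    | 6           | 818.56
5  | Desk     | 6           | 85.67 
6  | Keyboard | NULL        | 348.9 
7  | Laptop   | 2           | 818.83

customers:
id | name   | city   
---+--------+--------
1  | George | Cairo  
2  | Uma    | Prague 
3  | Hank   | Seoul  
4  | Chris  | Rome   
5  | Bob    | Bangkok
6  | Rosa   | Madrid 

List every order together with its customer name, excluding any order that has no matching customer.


INNER JOIN keeps only orders rows whose customer_id matches an id in customers. Walk through each order:
  - order 1 (Camera): customer_id=4 -> matches Chris
  - order 2 (Router): customer_id=4 -> matches Chris
  - order 3 (Chair): customer_id=6 -> matches Rosa
  - order 4 (Phone): customer_id=6 -> matches Rosa
  - order 5 (Desk): customer_id=6 -> matches Rosa
  - order 6 (Keyboard): customer_id=NULL, no match -> dropped
  - order 7 (Laptop): customer_id=2 -> matches Uma
So 1 of 7 rows is dropped.

SQL:
SELECT a.product, b.name AS customer
FROM orders a
INNER JOIN customers b ON a.customer_id = b.id

Result:
product | customer
--------+---------
Camera  | Chris   
Router  | Chris   
Chair   | Rosa    
Phone   | Rosa    
Desk    | Rosa    
Laptop  | Uma     


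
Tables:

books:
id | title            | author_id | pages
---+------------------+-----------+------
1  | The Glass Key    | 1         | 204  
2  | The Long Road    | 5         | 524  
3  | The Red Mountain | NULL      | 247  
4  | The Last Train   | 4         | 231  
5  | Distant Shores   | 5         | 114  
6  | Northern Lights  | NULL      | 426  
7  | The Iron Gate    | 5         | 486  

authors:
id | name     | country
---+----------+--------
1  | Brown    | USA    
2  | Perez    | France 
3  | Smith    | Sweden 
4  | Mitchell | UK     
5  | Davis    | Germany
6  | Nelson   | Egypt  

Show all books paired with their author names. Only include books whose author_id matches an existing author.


INNER JOIN keeps only books rows whose author_id matches an id in authors. Walk through each book:
  - book 1 (The Glass Key): author_id=1 -> matches Brown
  - book 2 (The Long Road): author_id=5 -> matches Davis
  - book 3 (The Red Mountain): author_id=NULL, no match -> dropped
  - book 4 (The Last Train): author_id=4 -> matches Mitchell
  - book 5 (Distant Shores): author_id=5 -> matches Davis
  - book 6 (Northern Lights): author_id=NULL, no match -> dropped
  - book 7 (The Iron Gate): author_id=5 -> matches Davis
So 2 of 7 rows are dropped.

SQL:
SELECT a.title, b.name AS author
FROM books a
INNER JOIN authors b ON a.author_id = b.id

Result:
title          | author  
---------------+---------
The Glass Key  | Brown   
The Long Road  | Davis   
The Last Train | Mitchell
Distant Shores | Davis   
The Iron Gate  | Davis   


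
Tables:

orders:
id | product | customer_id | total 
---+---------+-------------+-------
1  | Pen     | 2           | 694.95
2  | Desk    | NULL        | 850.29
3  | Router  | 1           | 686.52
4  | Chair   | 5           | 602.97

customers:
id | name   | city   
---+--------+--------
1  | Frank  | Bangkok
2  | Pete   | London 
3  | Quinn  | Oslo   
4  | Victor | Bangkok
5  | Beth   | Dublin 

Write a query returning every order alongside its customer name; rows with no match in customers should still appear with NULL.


LEFT JOIN keeps every row from orders (the left table); where customer_id has no match in customers, the customer columns become NULL. Walk through each order:
  - order 1 (Pen): customer_id=2 -> matches Pete
  - order 2 (Desk): customer_id=NULL, no match -> kept with NULL
  - order 3 (Router): customer_id=1 -> matches Frank
  - order 4 (Chair): customer_id=5 -> matches Beth
All 4 rows appear; 1 has NULL customer.

SQL:
SELECT a.product, b.name AS customer
FROM orders a
LEFT JOIN customers b ON a.customer_id = b.id

Result:
product | customer
--------+---------
Pen     | Pete    
Desk    | NULL    
Router  | Frank   
Chair   | Beth    


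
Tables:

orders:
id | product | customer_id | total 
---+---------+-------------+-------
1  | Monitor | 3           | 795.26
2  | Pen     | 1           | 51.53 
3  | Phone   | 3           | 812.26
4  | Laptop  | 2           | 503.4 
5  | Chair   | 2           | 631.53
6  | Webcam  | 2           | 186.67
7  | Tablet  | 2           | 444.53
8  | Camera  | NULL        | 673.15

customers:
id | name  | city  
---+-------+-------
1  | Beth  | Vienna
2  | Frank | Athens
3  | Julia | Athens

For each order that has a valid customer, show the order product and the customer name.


INNER JOIN keeps only orders rows whose customer_id matches an id in customers. Walk through each order:
  - order 1 (Monitor): customer_id=3 -> matches Julia
  - order 2 (Pen): customer_id=1 -> matches Beth
  - order 3 (Phone): customer_id=3 -> matches Julia
  - order 4 (Laptop): customer_id=2 -> matches Frank
  - order 5 (Chair): customer_id=2 -> matches Frank
  - order 6 (Webcam): customer_id=2 -> matches Frank
  - order 7 (Tablet): customer_id=2 -> matches Frank
  - order 8 (Camera): customer_id=NULL, no match -> dropped
So 1 of 8 rows is dropped.

SQL:
SELECT a.product, b.name AS customer
FROM orders a
INNER JOIN customers b ON a.customer_id = b.id

Result:
product | customer
--------+---------
Monitor | Julia   
Pen     | Beth    
Phone   | Julia   
Laptop  | Frank   
Chair   | Frank   
Webcam  | Frank   
Tablet  | Frank   


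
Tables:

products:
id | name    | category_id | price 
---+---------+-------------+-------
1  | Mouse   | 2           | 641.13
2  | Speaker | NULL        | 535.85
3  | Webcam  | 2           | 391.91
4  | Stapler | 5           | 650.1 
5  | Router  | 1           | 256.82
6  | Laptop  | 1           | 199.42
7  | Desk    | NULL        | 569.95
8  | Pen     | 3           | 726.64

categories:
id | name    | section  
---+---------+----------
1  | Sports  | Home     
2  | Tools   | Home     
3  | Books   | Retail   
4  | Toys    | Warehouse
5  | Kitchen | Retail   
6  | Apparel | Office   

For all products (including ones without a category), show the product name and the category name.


LEFT JOIN keeps every row from products (the left table); where category_id has no match in categories, the category columns become NULL. Walk through each product:
  - product 1 (Mouse): category_id=2 -> matches Tools
  - product 2 (Speaker): category_id=NULL, no match -> kept with NULL
  - product 3 (Webcam): category_id=2 -> matches Tools
  - product 4 (Stapler): category_id=5 -> matches Kitchen
  - product 5 (Router): category_id=1 -> matches Sports
  - product 6 (Laptop): category_id=1 -> matches Sports
  - product 7 (Desk): category_id=NULL, no match -> kept with NULL
  - product 8 (Pen): category_id=3 -> matches Books
All 8 rows appear; 2 have NULL category.

SQL:
SELECT a.name, b.name AS category
FROM products a
LEFT JOIN categories b ON a.category_id = b.id

Result:
name    | category
--------+---------
Mouse   | Tools   
Speaker | NULL    
Webcam  | Tools   
Stapler | Kitchen 
Router  | Sports  
Laptop  | Sports  
Desk    | NULL    
Pen     | Books   


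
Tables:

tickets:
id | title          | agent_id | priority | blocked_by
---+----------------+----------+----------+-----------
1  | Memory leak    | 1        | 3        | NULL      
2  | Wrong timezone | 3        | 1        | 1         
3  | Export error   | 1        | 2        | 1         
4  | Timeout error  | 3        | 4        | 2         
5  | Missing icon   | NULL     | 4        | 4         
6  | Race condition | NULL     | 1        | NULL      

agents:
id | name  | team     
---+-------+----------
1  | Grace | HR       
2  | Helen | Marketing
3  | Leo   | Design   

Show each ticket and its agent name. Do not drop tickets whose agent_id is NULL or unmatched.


LEFT JOIN keeps every row from tickets (the left table); where agent_id has no match in agents, the agent columns become NULL. Walk through each ticket:
  - ticket 1 (Memory leak): agent_id=1 -> matches Grace
  - ticket 2 (Wrong timezone): agent_id=3 -> matches Leo
  - ticket 3 (Export error): agent_id=1 -> matches Grace
  - ticket 4 (Timeout error): agent_id=3 -> matches Leo
  - ticket 5 (Missing icon): agent_id=NULL, no match -> kept with NULL
  - ticket 6 (Race condition): agent_id=NULL, no match -> kept with NULL
All 6 rows appear; 2 have NULL agent.

SQL:
SELECT a.title, b.name AS agent
FROM tickets a
LEFT JOIN agents b ON a.agent_id = b.id

Result:
title          | agent
---------------+------
Memory leak    | Grace
Wrong timezone | Leo  
Export error   | Grace
Timeout error  | Leo  
Missing icon   | NULL 
Race condition | NULL 


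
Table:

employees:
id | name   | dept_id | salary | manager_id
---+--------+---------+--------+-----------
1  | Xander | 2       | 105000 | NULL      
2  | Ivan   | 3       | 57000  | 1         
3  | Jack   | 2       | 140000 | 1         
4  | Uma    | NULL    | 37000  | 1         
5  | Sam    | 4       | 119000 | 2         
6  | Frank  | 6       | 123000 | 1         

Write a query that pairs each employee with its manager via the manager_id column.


This is a self-join: employees is joined to a second copy of itself, matching each row's manager_id to another row's id. Use LEFT JOIN so rows with manager_id=NULL are kept.
  - employee 1 (Xander): manager_id=NULL -> NULL
  - employee 2 (Ivan): manager_id=1 -> Xander
  - employee 3 (Jack): manager_id=1 -> Xander
  - employee 4 (Uma): manager_id=1 -> Xander
  - employee 5 (Sam): manager_id=2 -> Ivan
  - employee 6 (Frank): manager_id=1 -> Xander

SQL:
SELECT a.name AS item, b.name AS manager
FROM employees a
LEFT JOIN employees b ON a.manager_id = b.id

Result:
item   | manager
-------+--------
Xander | NULL   
Ivan   | Xander 
Jack   | Xander 
Uma    | Xander 
Sam    | Ivan   
Frank  | Xander 


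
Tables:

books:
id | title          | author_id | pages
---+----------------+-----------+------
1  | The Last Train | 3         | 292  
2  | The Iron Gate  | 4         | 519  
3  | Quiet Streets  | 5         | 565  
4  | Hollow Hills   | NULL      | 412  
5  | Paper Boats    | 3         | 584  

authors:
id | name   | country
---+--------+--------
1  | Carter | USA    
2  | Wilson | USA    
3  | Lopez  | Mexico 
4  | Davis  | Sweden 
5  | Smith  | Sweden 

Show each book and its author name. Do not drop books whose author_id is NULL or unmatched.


LEFT JOIN keeps every row from books (the left table); where author_id has no match in authors, the author columns become NULL. Walk through each book:
  - book 1 (The Last Train): author_id=3 -> matches Lopez
  - book 2 (The Iron Gate): author_id=4 -> matches Davis
  - book 3 (Quiet Streets): author_id=5 -> matches Smith
  - book 4 (Hollow Hills): author_id=NULL, no match -> kept with NULL
  - book 5 (Paper Boats): author_id=3 -> matches Lopez
All 5 rows appear; 1 has NULL author.

SQL:
SELECT a.title, b.name AS author
FROM books a
LEFT JOIN authors b ON a.author_id = b.id

Result:
title          | author
---------------+-------
The Last Train | Lopez 
The Iron Gate  | Davis 
Quiet Streets  | Smith 
Hollow Hills   | NULL  
Paper Boats    | Lopez 


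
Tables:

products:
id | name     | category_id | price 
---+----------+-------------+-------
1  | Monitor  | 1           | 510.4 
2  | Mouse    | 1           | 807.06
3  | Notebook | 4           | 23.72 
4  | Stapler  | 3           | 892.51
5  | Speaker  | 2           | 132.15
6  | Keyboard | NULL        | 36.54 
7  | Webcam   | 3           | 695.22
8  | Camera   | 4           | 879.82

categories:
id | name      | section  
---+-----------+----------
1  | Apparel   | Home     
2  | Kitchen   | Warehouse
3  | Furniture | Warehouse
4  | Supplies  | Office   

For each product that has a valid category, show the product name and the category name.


INNER JOIN keeps only products rows whose category_id matches an id in categories. Walk through each product:
  - product 1 (Monitor): category_id=1 -> matches Apparel
  - product 2 (Mouse): category_id=1 -> matches Apparel
  - product 3 (Notebook): category_id=4 -> matches Supplies
  - product 4 (Stapler): category_id=3 -> matches Furniture
  - product 5 (Speaker): category_id=2 -> matches Kitchen
  - product 6 (Keyboard): category_id=NULL, no match -> dropped
  - product 7 (Webcam): category_id=3 -> matches Furniture
  - product 8 (Camera): category_id=4 -> matches Supplies
So 1 of 8 rows is dropped.

SQL:
SELECT a.name, b.name AS category
FROM products a
INNER JOIN categories b ON a.category_id = b.id

Result:
name     | category 
---------+----------
Monitor  | Apparel  
Mouse    | Apparel  
Notebook | Supplies 
Stapler  | Furniture
Speaker  | Kitchen  
Webcam   | Furniture
Camera   | Supplies 


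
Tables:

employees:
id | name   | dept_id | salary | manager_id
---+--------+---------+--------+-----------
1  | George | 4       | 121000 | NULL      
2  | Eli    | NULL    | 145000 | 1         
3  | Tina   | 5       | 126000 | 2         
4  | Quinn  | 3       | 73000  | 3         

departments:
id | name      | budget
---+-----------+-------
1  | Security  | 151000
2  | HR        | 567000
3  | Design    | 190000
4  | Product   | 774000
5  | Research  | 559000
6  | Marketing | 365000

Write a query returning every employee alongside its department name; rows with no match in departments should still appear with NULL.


LEFT JOIN keeps every row from employees (the left table); where dept_id has no match in departments, the department columns become NULL. Walk through each employee:
  - employee 1 (George): dept_id=4 -> matches Product
  - employee 2 (Eli): dept_id=NULL, no match -> kept with NULL
  - employee 3 (Tina): dept_id=5 -> matches Research
  - employee 4 (Quinn): dept_id=3 -> matches Design
All 4 rows appear; 1 has NULL department.

SQL:
SELECT a.name, b.name AS department
FROM employees a
LEFT JOIN departments b ON a.dept_id = b.id

Result:
name   | department
-------+-----------
George | Product   
Eli    | NULL      
Tina   | Research  
Quinn  | Design    


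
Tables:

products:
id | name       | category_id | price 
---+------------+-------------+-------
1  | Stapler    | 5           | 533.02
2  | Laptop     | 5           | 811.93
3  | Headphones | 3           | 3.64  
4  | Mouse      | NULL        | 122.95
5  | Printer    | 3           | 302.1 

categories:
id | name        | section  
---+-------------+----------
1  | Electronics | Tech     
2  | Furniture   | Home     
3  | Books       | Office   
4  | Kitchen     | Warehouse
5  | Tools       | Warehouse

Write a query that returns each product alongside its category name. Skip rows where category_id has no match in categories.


INNER JOIN keeps only products rows whose category_id matches an id in categories. Walk through each product:
  - product 1 (Stapler): category_id=5 -> matches Tools
  - product 2 (Laptop): category_id=5 -> matches Tools
  - product 3 (Headphones): category_id=3 -> matches Books
  - product 4 (Mouse): category_id=NULL, no match -> dropped
  - product 5 (Printer): category_id=3 -> matches Books
So 1 of 5 rows is dropped.

SQL:
SELECT a.name, b.name AS category
FROM products a
INNER JOIN categories b ON a.category_id = b.id

Result:
name       | category
-----------+---------
Stapler    | Tools   
Laptop     | Tools   
Headphones | Books   
Printer    | Books   


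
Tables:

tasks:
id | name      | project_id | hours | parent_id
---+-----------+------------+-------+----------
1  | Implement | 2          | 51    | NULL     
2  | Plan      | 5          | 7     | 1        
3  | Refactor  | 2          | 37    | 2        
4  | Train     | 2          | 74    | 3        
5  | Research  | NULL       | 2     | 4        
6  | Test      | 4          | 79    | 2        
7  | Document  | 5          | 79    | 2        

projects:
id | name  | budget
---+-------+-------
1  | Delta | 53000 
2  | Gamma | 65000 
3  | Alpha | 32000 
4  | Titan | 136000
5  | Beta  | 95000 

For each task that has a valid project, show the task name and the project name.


INNER JOIN keeps only tasks rows whose project_id matches an id in projects. Walk through each task:
  - task 1 (Implement): project_id=2 -> matches Gamma
  - task 2 (Plan): project_id=5 -> matches Beta
  - task 3 (Refactor): project_id=2 -> matches Gamma
  - task 4 (Train): project_id=2 -> matches Gamma
  - task 5 (Research): project_id=NULL, no match -> dropped
  - task 6 (Test): project_id=4 -> matches Titan
  - task 7 (Document): project_id=5 -> matches Beta
So 1 of 7 rows is dropped.

SQL:
SELECT a.name, b.name AS project
FROM tasks a
INNER JOIN projects b ON a.project_id = b.id

Result:
name      | project
----------+--------
Implement | Gamma  
Plan      | Beta   
Refactor  | Gamma  
Train     | Gamma  
Test      | Titan  
Document  | Beta   


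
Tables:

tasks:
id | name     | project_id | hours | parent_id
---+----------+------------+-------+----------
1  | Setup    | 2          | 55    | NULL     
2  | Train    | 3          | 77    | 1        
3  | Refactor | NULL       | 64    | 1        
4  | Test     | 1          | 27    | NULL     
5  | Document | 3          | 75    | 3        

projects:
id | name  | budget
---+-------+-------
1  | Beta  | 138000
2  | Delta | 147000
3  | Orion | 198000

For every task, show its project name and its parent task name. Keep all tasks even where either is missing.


Two LEFT JOINs from the same base table tasks: one to projects via project_id, one to tasks itself via parent_id. Both are LEFT so every task is preserved.
Match against projects:
  - task 1 (Setup): project_id=2 -> matches Delta
  - task 2 (Train): project_id=3 -> matches Orion
  - task 3 (Refactor): project_id=NULL, no match -> kept with NULL
  - task 4 (Test): project_id=1 -> matches Beta
  - task 5 (Document): project_id=3 -> matches Orion
Match against tasks (self):
  - task 1 (Setup): parent_id=NULL -> NULL
  - task 2 (Train): parent_id=1 -> Setup
  - task 3 (Refactor): parent_id=1 -> Setup
  - task 4 (Test): parent_id=NULL -> NULL
  - task 5 (Document): parent_id=3 -> Refactor

SQL:
SELECT a.name, b.name AS project, c.name AS parent
FROM tasks a
LEFT JOIN projects b ON a.project_id = b.id
LEFT JOIN tasks c ON a.parent_id = c.id

Result:
name     | project | parent  
---------+---------+---------
Setup    | Delta   | NULL    
Train    | Orion   | Setup   
Refactor | NULL    | Setup   
Test     | Beta    | NULL    
Document | Orion   | Refactor


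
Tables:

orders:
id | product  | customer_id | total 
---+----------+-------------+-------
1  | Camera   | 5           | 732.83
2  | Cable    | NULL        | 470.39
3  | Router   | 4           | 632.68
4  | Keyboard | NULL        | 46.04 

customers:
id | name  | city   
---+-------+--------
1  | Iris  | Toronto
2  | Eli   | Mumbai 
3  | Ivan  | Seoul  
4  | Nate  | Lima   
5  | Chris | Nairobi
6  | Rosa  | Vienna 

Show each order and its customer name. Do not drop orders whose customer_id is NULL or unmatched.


LEFT JOIN keeps every row from orders (the left table); where customer_id has no match in customers, the customer columns become NULL. Walk through each order:
  - order 1 (Camera): customer_id=5 -> matches Chris
  - order 2 (Cable): customer_id=NULL, no match -> kept with NULL
  - order 3 (Router): customer_id=4 -> matches Nate
  - order 4 (Keyboard): customer_id=NULL, no match -> kept with NULL
All 4 rows appear; 2 have NULL customer.

SQL:
SELECT a.product, b.name AS customer
FROM orders a
LEFT JOIN customers b ON a.customer_id = b.id

Result:
product  | customer
---------+---------
Camera   | Chris   
Cable    | NULL    
Router   | Nate    
Keyboard | NULL    


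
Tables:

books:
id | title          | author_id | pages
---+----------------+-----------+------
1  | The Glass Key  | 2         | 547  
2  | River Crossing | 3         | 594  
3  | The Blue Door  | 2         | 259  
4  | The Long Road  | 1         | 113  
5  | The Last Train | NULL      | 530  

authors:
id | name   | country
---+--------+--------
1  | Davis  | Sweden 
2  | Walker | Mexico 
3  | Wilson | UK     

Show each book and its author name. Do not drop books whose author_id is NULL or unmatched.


LEFT JOIN keeps every row from books (the left table); where author_id has no match in authors, the author columns become NULL. Walk through each book:
  - book 1 (The Glass Key): author_id=2 -> matches Walker
  - book 2 (River Crossing): author_id=3 -> matches Wilson
  - book 3 (The Blue Door): author_id=2 -> matches Walker
  - book 4 (The Long Road): author_id=1 -> matches Davis
  - book 5 (The Last Train): author_id=NULL, no match -> kept with NULL
All 5 rows appear; 1 has NULL author.

SQL:
SELECT a.title, b.name AS author
FROM books a
LEFT JOIN authors b ON a.author_id = b.id

Result:
title          | author
---------------+-------
The Glass Key  | Walker
River Crossing | Wilson
The Blue Door  | Walker
The Long Road  | Davis 
The Last Train | NULL  


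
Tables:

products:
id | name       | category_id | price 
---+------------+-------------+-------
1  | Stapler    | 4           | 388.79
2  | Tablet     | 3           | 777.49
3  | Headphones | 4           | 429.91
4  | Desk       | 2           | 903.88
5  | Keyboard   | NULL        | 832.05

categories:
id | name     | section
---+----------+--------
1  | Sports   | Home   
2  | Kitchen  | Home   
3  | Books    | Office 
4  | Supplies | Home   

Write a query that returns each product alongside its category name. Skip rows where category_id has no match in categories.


INNER JOIN keeps only products rows whose category_id matches an id in categories. Walk through each product:
  - product 1 (Stapler): category_id=4 -> matches Supplies
  - product 2 (Tablet): category_id=3 -> matches Books
  - product 3 (Headphones): category_id=4 -> matches Supplies
  - product 4 (Desk): category_id=2 -> matches Kitchen
  - product 5 (Keyboard): category_id=NULL, no match -> dropped
So 1 of 5 rows is dropped.

SQL:
SELECT a.name, b.name AS category
FROM products a
INNER JOIN categories b ON a.category_id = b.id

Result:
name       | category
-----------+---------
Stapler    | Supplies
Tablet     | Books   
Headphones | Supplies
Desk       | Kitchen 


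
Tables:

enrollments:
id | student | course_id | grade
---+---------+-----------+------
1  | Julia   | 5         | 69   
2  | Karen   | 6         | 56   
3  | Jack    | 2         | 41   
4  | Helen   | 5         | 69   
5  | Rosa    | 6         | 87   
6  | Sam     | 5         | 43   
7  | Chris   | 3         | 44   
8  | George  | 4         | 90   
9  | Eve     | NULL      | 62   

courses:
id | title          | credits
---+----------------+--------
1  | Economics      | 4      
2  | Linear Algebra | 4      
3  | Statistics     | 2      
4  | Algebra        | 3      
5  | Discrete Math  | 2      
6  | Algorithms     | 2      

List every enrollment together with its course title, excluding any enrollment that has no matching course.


INNER JOIN keeps only enrollments rows whose course_id matches an id in courses. Walk through each enrollment:
  - enrollment 1 (Julia): course_id=5 -> matches Discrete Math
  - enrollment 2 (Karen): course_id=6 -> matches Algorithms
  - enrollment 3 (Jack): course_id=2 -> matches Linear Algebra
  - enrollment 4 (Helen): course_id=5 -> matches Discrete Math
  - enrollment 5 (Rosa): course_id=6 -> matches Algorithms
  - enrollment 6 (Sam): course_id=5 -> matches Discrete Math
  - enrollment 7 (Chris): course_id=3 -> matches Statistics
  - enrollment 8 (George): course_id=4 -> matches Algebra
  - enrollment 9 (Eve): course_id=NULL, no match -> dropped
So 1 of 9 rows is dropped.

SQL:
SELECT a.student, b.title AS course
FROM enrollments a
INNER JOIN courses b ON a.course_id = b.id

Result:
student | course        
--------+---------------
Julia   | Discrete Math 
Karen   | Algorithms    
Jack    | Linear Algebra
Helen   | Discrete Math 
Rosa    | Algorithms    
Sam     | Discrete Math 
Chris   | Statistics    
George  | Algebra       


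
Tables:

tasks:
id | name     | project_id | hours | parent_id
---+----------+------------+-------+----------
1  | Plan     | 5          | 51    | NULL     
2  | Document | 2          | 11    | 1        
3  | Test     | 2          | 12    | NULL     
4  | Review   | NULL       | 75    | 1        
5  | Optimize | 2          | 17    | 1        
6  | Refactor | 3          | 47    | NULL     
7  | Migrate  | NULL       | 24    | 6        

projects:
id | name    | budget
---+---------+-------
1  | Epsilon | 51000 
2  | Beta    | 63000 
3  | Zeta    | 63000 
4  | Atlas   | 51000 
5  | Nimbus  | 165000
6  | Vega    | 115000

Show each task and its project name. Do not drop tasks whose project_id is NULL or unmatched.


LEFT JOIN keeps every row from tasks (the left table); where project_id has no match in projects, the project columns become NULL. Walk through each task:
  - task 1 (Plan): project_id=5 -> matches Nimbus
  - task 2 (Document): project_id=2 -> matches Beta
  - task 3 (Test): project_id=2 -> matches Beta
  - task 4 (Review): project_id=NULL, no match -> kept with NULL
  - task 5 (Optimize): project_id=2 -> matches Beta
  - task 6 (Refactor): project_id=3 -> matches Zeta
  - task 7 (Migrate): project_id=NULL, no match -> kept with NULL
All 7 rows appear; 2 have NULL project.

SQL:
SELECT a.name, b.name AS project
FROM tasks a
LEFT JOIN projects b ON a.project_id = b.id

Result:
name     | project
---------+--------
Plan     | Nimbus 
Document | Beta   
Test     | Beta   
Review   | NULL   
Optimize | Beta   
Refactor | Zeta   
Migrate  | NULL   


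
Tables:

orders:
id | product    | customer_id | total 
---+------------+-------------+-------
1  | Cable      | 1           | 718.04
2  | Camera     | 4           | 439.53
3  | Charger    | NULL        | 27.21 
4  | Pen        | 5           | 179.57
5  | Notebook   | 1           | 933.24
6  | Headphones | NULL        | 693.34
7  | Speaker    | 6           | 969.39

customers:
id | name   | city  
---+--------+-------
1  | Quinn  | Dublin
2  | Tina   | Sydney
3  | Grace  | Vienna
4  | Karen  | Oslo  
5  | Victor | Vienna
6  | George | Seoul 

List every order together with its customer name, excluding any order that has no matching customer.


INNER JOIN keeps only orders rows whose customer_id matches an id in customers. Walk through each order:
  - order 1 (Cable): customer_id=1 -> matches Quinn
  - order 2 (Camera): customer_id=4 -> matches Karen
  - order 3 (Charger): customer_id=NULL, no match -> dropped
  - order 4 (Pen): customer_id=5 -> matches Victor
  - order 5 (Notebook): customer_id=1 -> matches Quinn
  - order 6 (Headphones): customer_id=NULL, no match -> dropped
  - order 7 (Speaker): customer_id=6 -> matches George
So 2 of 7 rows are dropped.

SQL:
SELECT a.product, b.name AS customer
FROM orders a
INNER JOIN customers b ON a.customer_id = b.id

Result:
product  | customer
---------+---------
Cable    | Quinn   
Camera   | Karen   
Pen      | Victor  
Notebook | Quinn   
Speaker  | George  


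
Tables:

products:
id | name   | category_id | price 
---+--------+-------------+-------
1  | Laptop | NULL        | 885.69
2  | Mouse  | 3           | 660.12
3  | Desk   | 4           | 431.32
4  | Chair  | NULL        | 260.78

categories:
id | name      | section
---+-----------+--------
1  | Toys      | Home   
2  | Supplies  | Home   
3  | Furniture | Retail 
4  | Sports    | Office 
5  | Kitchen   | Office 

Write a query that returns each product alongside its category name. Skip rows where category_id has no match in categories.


INNER JOIN keeps only products rows whose category_id matches an id in categories. Walk through each product:
  - product 1 (Laptop): category_id=NULL, no match -> dropped
  - product 2 (Mouse): category_id=3 -> matches Furniture
  - product 3 (Desk): category_id=4 -> matches Sports
  - product 4 (Chair): category_id=NULL, no match -> dropped
So 2 of 4 rows are dropped.

SQL:
SELECT a.name, b.name AS category
FROM products a
INNER JOIN categories b ON a.category_id = b.id

Result:
name  | category 
------+----------
Mouse | Furniture
Desk  | Sports   


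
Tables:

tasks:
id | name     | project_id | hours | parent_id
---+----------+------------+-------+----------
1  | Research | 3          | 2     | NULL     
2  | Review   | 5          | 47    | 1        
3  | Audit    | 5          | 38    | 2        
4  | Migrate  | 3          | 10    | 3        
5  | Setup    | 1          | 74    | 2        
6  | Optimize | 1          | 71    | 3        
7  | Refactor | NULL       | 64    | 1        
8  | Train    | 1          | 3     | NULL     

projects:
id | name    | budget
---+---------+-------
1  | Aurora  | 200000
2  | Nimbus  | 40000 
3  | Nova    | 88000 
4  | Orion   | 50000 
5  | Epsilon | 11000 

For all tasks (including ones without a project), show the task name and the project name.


LEFT JOIN keeps every row from tasks (the left table); where project_id has no match in projects, the project columns become NULL. Walk through each task:
  - task 1 (Research): project_id=3 -> matches Nova
  - task 2 (Review): project_id=5 -> matches Epsilon
  - task 3 (Audit): project_id=5 -> matches Epsilon
  - task 4 (Migrate): project_id=3 -> matches Nova
  - task 5 (Setup): project_id=1 -> matches Aurora
  - task 6 (Optimize): project_id=1 -> matches Aurora
  - task 7 (Refactor): project_id=NULL, no match -> kept with NULL
  - task 8 (Train): project_id=1 -> matches Aurora
All 8 rows appear; 1 has NULL project.

SQL:
SELECT a.name, b.name AS project
FROM tasks a
LEFT JOIN projects b ON a.project_id = b.id

Result:
name     | project
---------+--------
Research | Nova   
Review   | Epsilon
Audit    | Epsilon
Migrate  | Nova   
Setup    | Aurora 
Optimize | Aurora 
Refactor | NULL   
Train    | Aurora 


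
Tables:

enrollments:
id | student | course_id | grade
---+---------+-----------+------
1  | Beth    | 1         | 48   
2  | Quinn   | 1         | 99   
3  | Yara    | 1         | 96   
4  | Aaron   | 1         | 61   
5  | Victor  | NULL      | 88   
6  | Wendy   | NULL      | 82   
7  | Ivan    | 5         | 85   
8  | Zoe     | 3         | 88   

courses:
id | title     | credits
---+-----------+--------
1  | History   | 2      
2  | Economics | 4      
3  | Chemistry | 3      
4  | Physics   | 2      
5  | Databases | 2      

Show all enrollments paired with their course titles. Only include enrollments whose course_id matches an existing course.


INNER JOIN keeps only enrollments rows whose course_id matches an id in courses. Walk through each enrollment:
  - enrollment 1 (Beth): course_id=1 -> matches History
  - enrollment 2 (Quinn): course_id=1 -> matches History
  - enrollment 3 (Yara): course_id=1 -> matches History
  - enrollment 4 (Aaron): course_id=1 -> matches History
  - enrollment 5 (Victor): course_id=NULL, no match -> dropped
  - enrollment 6 (Wendy): course_id=NULL, no match -> dropped
  - enrollment 7 (Ivan): course_id=5 -> matches Databases
  - enrollment 8 (Zoe): course_id=3 -> matches Chemistry
So 2 of 8 rows are dropped.

SQL:
SELECT a.student, b.title AS course
FROM enrollments a
INNER JOIN courses b ON a.course_id = b.id

Result:
student | course   
--------+----------
Beth    | History  
Quinn   | History  
Yara    | History  
Aaron   | History  
Ivan    | Databases
Zoe     | Chemistry


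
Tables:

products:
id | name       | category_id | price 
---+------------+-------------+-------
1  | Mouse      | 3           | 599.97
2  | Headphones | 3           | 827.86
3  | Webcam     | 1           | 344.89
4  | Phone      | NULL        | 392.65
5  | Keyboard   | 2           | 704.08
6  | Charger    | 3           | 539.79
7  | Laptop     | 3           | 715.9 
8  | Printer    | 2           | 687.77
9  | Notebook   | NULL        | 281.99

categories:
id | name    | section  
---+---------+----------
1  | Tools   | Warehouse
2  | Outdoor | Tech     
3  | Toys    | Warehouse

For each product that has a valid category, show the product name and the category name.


INNER JOIN keeps only products rows whose category_id matches an id in categories. Walk through each product:
  - product 1 (Mouse): category_id=3 -> matches Toys
  - product 2 (Headphones): category_id=3 -> matches Toys
  - product 3 (Webcam): category_id=1 -> matches Tools
  - product 4 (Phone): category_id=NULL, no match -> dropped
  - product 5 (Keyboard): category_id=2 -> matches Outdoor
  - product 6 (Charger): category_id=3 -> matches Toys
  - product 7 (Laptop): category_id=3 -> matches Toys
  - product 8 (Printer): category_id=2 -> matches Outdoor
  - product 9 (Notebook): category_id=NULL, no match -> dropped
So 2 of 9 rows are dropped.

SQL:
SELECT a.name, b.name AS category
FROM products a
INNER JOIN categories b ON a.category_id = b.id

Result:
name       | category
-----------+---------
Mouse      | Toys    
Headphones | Toys    
Webcam     | Tools   
Keyboard   | Outdoor 
Charger    | Toys    
Laptop     | Toys    
Printer    | Outdoor 


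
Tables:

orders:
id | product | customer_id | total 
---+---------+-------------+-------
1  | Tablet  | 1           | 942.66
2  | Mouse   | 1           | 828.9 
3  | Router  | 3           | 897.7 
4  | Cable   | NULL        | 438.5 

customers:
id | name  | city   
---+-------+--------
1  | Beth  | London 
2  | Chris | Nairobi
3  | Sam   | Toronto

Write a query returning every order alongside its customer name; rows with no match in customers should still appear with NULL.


LEFT JOIN keeps every row from orders (the left table); where customer_id has no match in customers, the customer columns become NULL. Walk through each order:
  - order 1 (Tablet): customer_id=1 -> matches Beth
  - order 2 (Mouse): customer_id=1 -> matches Beth
  - order 3 (Router): customer_id=3 -> matches Sam
  - order 4 (Cable): customer_id=NULL, no match -> kept with NULL
All 4 rows appear; 1 has NULL customer.

SQL:
SELECT a.product, b.name AS customer
FROM orders a
LEFT JOIN customers b ON a.customer_id = b.id

Result:
product | customer
--------+---------
Tablet  | Beth    
Mouse   | Beth    
Router  | Sam     
Cable   | NULL    


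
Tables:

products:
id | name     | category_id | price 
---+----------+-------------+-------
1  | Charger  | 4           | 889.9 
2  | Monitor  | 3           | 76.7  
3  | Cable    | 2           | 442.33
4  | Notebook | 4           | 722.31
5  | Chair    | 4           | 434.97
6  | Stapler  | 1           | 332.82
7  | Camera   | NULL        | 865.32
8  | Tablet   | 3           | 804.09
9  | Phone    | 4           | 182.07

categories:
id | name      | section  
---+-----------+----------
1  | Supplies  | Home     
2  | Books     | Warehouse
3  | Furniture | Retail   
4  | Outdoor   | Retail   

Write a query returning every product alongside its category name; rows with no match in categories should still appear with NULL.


LEFT JOIN keeps every row from products (the left table); where category_id has no match in categories, the category columns become NULL. Walk through each product:
  - product 1 (Charger): category_id=4 -> matches Outdoor
  - product 2 (Monitor): category_id=3 -> matches Furniture
  - product 3 (Cable): category_id=2 -> matches Books
  - product 4 (Notebook): category_id=4 -> matches Outdoor
  - product 5 (Chair): category_id=4 -> matches Outdoor
  - product 6 (Stapler): category_id=1 -> matches Supplies
  - product 7 (Camera): category_id=NULL, no match -> kept with NULL
  - product 8 (Tablet): category_id=3 -> matches Furniture
  - product 9 (Phone): category_id=4 -> matches Outdoor
All 9 rows appear; 1 has NULL category.

SQL:
SELECT a.name, b.name AS category
FROM products a
LEFT JOIN categories b ON a.category_id = b.id

Result:
name     | category 
---------+----------
Charger  | Outdoor  
Monitor  | Furniture
Cable    | Books    
Notebook | Outdoor  
Chair    | Outdoor  
Stapler  | Supplies 
Camera   | NULL     
Tablet   | Furniture
Phone    | Outdoor  


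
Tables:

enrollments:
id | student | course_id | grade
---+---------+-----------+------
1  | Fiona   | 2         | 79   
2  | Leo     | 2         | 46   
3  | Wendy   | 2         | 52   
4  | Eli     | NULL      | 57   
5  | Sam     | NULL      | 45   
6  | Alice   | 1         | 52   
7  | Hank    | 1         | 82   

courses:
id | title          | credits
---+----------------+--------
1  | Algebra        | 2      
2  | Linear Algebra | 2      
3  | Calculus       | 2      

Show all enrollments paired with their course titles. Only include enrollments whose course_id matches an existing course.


INNER JOIN keeps only enrollments rows whose course_id matches an id in courses. Walk through each enrollment:
  - enrollment 1 (Fiona): course_id=2 -> matches Linear Algebra
  - enrollment 2 (Leo): course_id=2 -> matches Linear Algebra
  - enrollment 3 (Wendy): course_id=2 -> matches Linear Algebra
  - enrollment 4 (Eli): course_id=NULL, no match -> dropped
  - enrollment 5 (Sam): course_id=NULL, no match -> dropped
  - enrollment 6 (Alice): course_id=1 -> matches Algebra
  - enrollment 7 (Hank): course_id=1 -> matches Algebra
So 2 of 7 rows are dropped.

SQL:
SELECT a.student, b.title AS course
FROM enrollments a
INNER JOIN courses b ON a.course_id = b.id

Result:
student | course        
--------+---------------
Fiona   | Linear Algebra
Leo     | Linear Algebra
Wendy   | Linear Algebra
Alice   | Algebra       
Hank    | Algebra       


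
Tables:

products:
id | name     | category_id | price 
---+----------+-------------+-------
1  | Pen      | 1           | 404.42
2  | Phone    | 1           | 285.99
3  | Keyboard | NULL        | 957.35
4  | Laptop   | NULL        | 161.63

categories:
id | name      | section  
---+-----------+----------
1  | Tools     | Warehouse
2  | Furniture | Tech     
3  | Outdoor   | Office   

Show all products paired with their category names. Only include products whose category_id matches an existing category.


INNER JOIN keeps only products rows whose category_id matches an id in categories. Walk through each product:
  - product 1 (Pen): category_id=1 -> matches Tools
  - product 2 (Phone): category_id=1 -> matches Tools
  - product 3 (Keyboard): category_id=NULL, no match -> dropped
  - product 4 (Laptop): category_id=NULL, no match -> dropped
So 2 of 4 rows are dropped.

SQL:
SELECT a.name, b.name AS category
FROM products a
INNER JOIN categories b ON a.category_id = b.id

Result:
name  | category
------+---------
Pen   | Tools   
Phone | Tools   
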